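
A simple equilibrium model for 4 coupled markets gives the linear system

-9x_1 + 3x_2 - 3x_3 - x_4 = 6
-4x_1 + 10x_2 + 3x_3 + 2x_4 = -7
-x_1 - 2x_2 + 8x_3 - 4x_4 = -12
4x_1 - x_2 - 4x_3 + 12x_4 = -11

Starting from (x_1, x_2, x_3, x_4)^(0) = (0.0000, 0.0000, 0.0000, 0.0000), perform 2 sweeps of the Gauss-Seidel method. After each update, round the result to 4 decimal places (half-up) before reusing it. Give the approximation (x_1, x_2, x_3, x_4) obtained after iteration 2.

(-0.2269, 0.0334, -2.2117, -1.5755)

Iteration 1:
  x_1 = (6 - (3)·0.0000 - (-3)·0.0000 - (-1)·0.0000) / (-9) = -0.6667
  x_2 = (-7 - (-4)·-0.6667 - (3)·0.0000 - (2)·0.0000) / (10) = -0.9667
  x_3 = (-12 - (-1)·-0.6667 - (-2)·-0.9667 - (-4)·0.0000) / (8) = -1.8250
  x_4 = (-11 - (4)·-0.6667 - (-1)·-0.9667 - (-4)·-1.8250) / (12) = -1.3833
Iteration 2:
  x_1 = (6 - (3)·-0.9667 - (-3)·-1.8250 - (-1)·-1.3833) / (-9) = -0.2269
  x_2 = (-7 - (-4)·-0.2269 - (3)·-1.8250 - (2)·-1.3833) / (10) = 0.0334
  x_3 = (-12 - (-1)·-0.2269 - (-2)·0.0334 - (-4)·-1.3833) / (8) = -2.2117
  x_4 = (-11 - (4)·-0.2269 - (-1)·0.0334 - (-4)·-2.2117) / (12) = -1.5755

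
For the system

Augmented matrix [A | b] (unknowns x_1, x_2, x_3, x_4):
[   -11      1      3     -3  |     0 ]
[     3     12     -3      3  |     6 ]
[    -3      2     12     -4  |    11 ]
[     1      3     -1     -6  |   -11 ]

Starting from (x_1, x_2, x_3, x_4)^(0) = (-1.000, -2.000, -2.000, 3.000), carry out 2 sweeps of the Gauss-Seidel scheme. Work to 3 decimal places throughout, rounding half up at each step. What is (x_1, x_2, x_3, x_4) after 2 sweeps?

(0.093, 0.592, 1.218, 1.942)

Iteration 1:
  x_1 = (0 - (1)·-2.000 - (3)·-2.000 - (-3)·3.000) / (-11) = -1.545
  x_2 = (6 - (3)·-1.545 - (-3)·-2.000 - (3)·3.000) / (12) = -0.364
  x_3 = (11 - (-3)·-1.545 - (2)·-0.364 - (-4)·3.000) / (12) = 1.591
  x_4 = (-11 - (1)·-1.545 - (3)·-0.364 - (-1)·1.591) / (-6) = 1.129
Iteration 2:
  x_1 = (0 - (1)·-0.364 - (3)·1.591 - (-3)·1.129) / (-11) = 0.093
  x_2 = (6 - (3)·0.093 - (-3)·1.591 - (3)·1.129) / (12) = 0.592
  x_3 = (11 - (-3)·0.093 - (2)·0.592 - (-4)·1.129) / (12) = 1.218
  x_4 = (-11 - (1)·0.093 - (3)·0.592 - (-1)·1.218) / (-6) = 1.942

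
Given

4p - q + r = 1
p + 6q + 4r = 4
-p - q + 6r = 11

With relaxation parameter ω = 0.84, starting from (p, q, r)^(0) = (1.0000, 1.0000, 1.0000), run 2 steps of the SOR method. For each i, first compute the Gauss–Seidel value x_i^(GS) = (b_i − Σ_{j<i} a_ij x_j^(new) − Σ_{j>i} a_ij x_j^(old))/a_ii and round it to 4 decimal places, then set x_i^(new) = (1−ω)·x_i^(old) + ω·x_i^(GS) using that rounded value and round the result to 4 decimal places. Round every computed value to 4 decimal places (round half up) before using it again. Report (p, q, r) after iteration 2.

(-0.0791, -0.4011, 1.7555)

Iteration 1:
  p: GS value = (1 - (-1)·1.0000 - (1)·1.0000) / (4) = 0.2500;  p ← (1−ω)·1.0000 + ω·0.2500 = 0.3700
  q: GS value = (4 - (1)·0.3700 - (4)·1.0000) / (6) = -0.0617;  q ← (1−ω)·1.0000 + ω·-0.0617 = 0.1082
  r: GS value = (11 - (-1)·0.3700 - (-1)·0.1082) / (6) = 1.9130;  r ← (1−ω)·1.0000 + ω·1.9130 = 1.7669
Iteration 2:
  p: GS value = (1 - (-1)·0.1082 - (1)·1.7669) / (4) = -0.1647;  p ← (1−ω)·0.3700 + ω·-0.1647 = -0.0791
  q: GS value = (4 - (1)·-0.0791 - (4)·1.7669) / (6) = -0.4981;  q ← (1−ω)·0.1082 + ω·-0.4981 = -0.4011
  r: GS value = (11 - (-1)·-0.0791 - (-1)·-0.4011) / (6) = 1.7533;  r ← (1−ω)·1.7669 + ω·1.7533 = 1.7555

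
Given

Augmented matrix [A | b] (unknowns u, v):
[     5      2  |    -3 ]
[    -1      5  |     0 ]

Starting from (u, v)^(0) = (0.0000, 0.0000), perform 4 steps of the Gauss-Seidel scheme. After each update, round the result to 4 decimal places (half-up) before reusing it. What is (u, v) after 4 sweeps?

(-0.5555, -0.1111)

Iteration 1:
  u = (-3 - (2)·0.0000) / (5) = -0.6000
  v = (0 - (-1)·-0.6000) / (5) = -0.1200
Iteration 2:
  u = (-3 - (2)·-0.1200) / (5) = -0.5520
  v = (0 - (-1)·-0.5520) / (5) = -0.1104
Iteration 3:
  u = (-3 - (2)·-0.1104) / (5) = -0.5558
  v = (0 - (-1)·-0.5558) / (5) = -0.1112
Iteration 4:
  u = (-3 - (2)·-0.1112) / (5) = -0.5555
  v = (0 - (-1)·-0.5555) / (5) = -0.1111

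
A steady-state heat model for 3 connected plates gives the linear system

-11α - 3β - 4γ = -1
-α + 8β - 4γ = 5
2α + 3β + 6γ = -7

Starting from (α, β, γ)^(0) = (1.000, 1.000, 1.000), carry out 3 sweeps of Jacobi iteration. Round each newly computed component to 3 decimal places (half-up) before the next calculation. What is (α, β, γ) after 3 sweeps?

(0.797, -0.120, -1.104)

Iteration 1:
  α = (-1 - (-3)·1.000 - (-4)·1.000) / (-11) = -0.545
  β = (5 - (-1)·1.000 - (-4)·1.000) / (8) = 1.250
  γ = (-7 - (2)·1.000 - (3)·1.000) / (6) = -2.000
Iteration 2:
  α = (-1 - (-3)·1.250 - (-4)·-2.000) / (-11) = 0.477
  β = (5 - (-1)·-0.545 - (-4)·-2.000) / (8) = -0.443
  γ = (-7 - (2)·-0.545 - (3)·1.250) / (6) = -1.610
Iteration 3:
  α = (-1 - (-3)·-0.443 - (-4)·-1.610) / (-11) = 0.797
  β = (5 - (-1)·0.477 - (-4)·-1.610) / (8) = -0.120
  γ = (-7 - (2)·0.477 - (3)·-0.443) / (6) = -1.104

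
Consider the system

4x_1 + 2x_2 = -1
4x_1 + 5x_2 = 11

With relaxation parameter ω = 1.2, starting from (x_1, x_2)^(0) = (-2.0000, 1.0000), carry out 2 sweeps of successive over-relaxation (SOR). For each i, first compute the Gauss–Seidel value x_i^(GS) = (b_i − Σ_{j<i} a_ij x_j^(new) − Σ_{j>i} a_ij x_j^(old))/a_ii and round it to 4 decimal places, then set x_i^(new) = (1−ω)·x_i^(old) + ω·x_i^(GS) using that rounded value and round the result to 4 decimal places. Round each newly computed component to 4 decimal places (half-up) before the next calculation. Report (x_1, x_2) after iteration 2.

Iteration 1:
  x_1: GS value = (-1 - (2)·1.0000) / (4) = -0.7500;  x_1 ← (1−ω)·-2.0000 + ω·-0.7500 = -0.5000
  x_2: GS value = (11 - (4)·-0.5000) / (5) = 2.6000;  x_2 ← (1−ω)·1.0000 + ω·2.6000 = 2.9200
Iteration 2:
  x_1: GS value = (-1 - (2)·2.9200) / (4) = -1.7100;  x_1 ← (1−ω)·-0.5000 + ω·-1.7100 = -1.9520
  x_2: GS value = (11 - (4)·-1.9520) / (5) = 3.7616;  x_2 ← (1−ω)·2.9200 + ω·3.7616 = 3.9299

(-1.9520, 3.9299)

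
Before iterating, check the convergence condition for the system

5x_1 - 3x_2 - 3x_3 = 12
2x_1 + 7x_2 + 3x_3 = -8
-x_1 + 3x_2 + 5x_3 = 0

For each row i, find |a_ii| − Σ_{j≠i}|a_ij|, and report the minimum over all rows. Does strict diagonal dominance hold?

-1

row 1: |5| − (3+3) = -1
row 2: |7| − (2+3) = 2
row 3: |5| − (1+3) = 1
minimum over rows = -1 → not strictly diagonally dominant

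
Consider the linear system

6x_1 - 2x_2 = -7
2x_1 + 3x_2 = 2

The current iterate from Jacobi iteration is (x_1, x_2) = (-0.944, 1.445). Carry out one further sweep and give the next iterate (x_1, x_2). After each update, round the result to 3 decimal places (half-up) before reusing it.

One sweep:
  x_1 = (-7 - (-2)·1.445) / (6) = -0.685
  x_2 = (2 - (2)·-0.944) / (3) = 1.296

(-0.685, 1.296)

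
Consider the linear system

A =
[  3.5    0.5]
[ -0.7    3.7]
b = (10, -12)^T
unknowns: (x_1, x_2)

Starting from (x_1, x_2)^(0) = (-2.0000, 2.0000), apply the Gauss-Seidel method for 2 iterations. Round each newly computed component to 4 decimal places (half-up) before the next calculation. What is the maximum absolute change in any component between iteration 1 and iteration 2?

0.6796

Iteration 1:
  x_1 = (10 - (0.5)·2.0000) / (3.5) = 2.5714
  x_2 = (-12 - (-0.7)·2.5714) / (3.7) = -2.7568
Iteration 2:
  x_1 = (10 - (0.5)·-2.7568) / (3.5) = 3.2510
  x_2 = (-12 - (-0.7)·3.2510) / (3.7) = -2.6282
Change: (0.6796, 0.1286) → max |·| = 0.6796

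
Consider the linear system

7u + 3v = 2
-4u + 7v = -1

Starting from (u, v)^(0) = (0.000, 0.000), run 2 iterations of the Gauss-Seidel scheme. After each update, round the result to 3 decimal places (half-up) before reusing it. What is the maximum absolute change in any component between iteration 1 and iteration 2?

Iteration 1:
  u = (2 - (3)·0.000) / (7) = 0.286
  v = (-1 - (-4)·0.286) / (7) = 0.021
Iteration 2:
  u = (2 - (3)·0.021) / (7) = 0.277
  v = (-1 - (-4)·0.277) / (7) = 0.015
Change: (-0.009, -0.006) → max |·| = 0.009

0.009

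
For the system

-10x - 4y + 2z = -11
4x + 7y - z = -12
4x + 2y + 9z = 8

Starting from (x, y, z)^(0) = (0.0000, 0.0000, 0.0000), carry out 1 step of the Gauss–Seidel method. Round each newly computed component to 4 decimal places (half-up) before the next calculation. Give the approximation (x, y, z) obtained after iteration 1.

Iteration 1:
  x = (-11 - (-4)·0.0000 - (2)·0.0000) / (-10) = 1.1000
  y = (-12 - (4)·1.1000 - (-1)·0.0000) / (7) = -2.3429
  z = (8 - (4)·1.1000 - (2)·-2.3429) / (9) = 0.9206

(1.1000, -2.3429, 0.9206)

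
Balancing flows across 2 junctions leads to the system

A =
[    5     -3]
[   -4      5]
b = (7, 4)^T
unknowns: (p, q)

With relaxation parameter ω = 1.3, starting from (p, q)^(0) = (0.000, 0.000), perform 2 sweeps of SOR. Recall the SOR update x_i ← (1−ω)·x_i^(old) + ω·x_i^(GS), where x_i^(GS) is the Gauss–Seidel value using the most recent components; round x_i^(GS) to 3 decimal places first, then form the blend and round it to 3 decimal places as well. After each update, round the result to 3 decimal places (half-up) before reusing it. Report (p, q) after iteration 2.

Iteration 1:
  p: GS value = (7 - (-3)·0.000) / (5) = 1.400;  p ← (1−ω)·0.000 + ω·1.400 = 1.820
  q: GS value = (4 - (-4)·1.820) / (5) = 2.256;  q ← (1−ω)·0.000 + ω·2.256 = 2.933
Iteration 2:
  p: GS value = (7 - (-3)·2.933) / (5) = 3.160;  p ← (1−ω)·1.820 + ω·3.160 = 3.562
  q: GS value = (4 - (-4)·3.562) / (5) = 3.650;  q ← (1−ω)·2.933 + ω·3.650 = 3.865

(3.562, 3.865)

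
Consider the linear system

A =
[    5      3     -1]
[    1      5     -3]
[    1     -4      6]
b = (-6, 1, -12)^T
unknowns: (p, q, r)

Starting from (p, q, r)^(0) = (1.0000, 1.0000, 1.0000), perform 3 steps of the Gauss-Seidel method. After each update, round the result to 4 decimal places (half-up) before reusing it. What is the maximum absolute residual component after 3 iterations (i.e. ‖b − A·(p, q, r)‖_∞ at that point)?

1.2598

Iteration 1:
  p = (-6 - (3)·1.0000 - (-1)·1.0000) / (5) = -1.6000
  q = (1 - (1)·-1.6000 - (-3)·1.0000) / (5) = 1.1200
  r = (-12 - (1)·-1.6000 - (-4)·1.1200) / (6) = -0.9867
Iteration 2:
  p = (-6 - (3)·1.1200 - (-1)·-0.9867) / (5) = -2.0693
  q = (1 - (1)·-2.0693 - (-3)·-0.9867) / (5) = 0.0218
  r = (-12 - (1)·-2.0693 - (-4)·0.0218) / (6) = -1.6406
Iteration 3:
  p = (-6 - (3)·0.0218 - (-1)·-1.6406) / (5) = -1.5412
  q = (1 - (1)·-1.5412 - (-3)·-1.6406) / (5) = -0.4761
  r = (-12 - (1)·-1.5412 - (-4)·-0.4761) / (6) = -2.0605
Residual b − A·x = (1.0738, -1.2598, -0.0002); ∞-norm = 1.2598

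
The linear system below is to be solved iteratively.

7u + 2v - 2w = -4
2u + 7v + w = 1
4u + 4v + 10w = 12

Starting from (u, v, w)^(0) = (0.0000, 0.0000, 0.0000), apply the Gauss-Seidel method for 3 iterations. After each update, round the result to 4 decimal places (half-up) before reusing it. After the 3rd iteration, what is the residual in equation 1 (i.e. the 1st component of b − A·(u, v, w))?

-0.0027

Iteration 1:
  u = (-4 - (2)·0.0000 - (-2)·0.0000) / (7) = -0.5714
  v = (1 - (2)·-0.5714 - (1)·0.0000) / (7) = 0.3061
  w = (12 - (4)·-0.5714 - (4)·0.3061) / (10) = 1.3061
Iteration 2:
  u = (-4 - (2)·0.3061 - (-2)·1.3061) / (7) = -0.2857
  v = (1 - (2)·-0.2857 - (1)·1.3061) / (7) = 0.0379
  w = (12 - (4)·-0.2857 - (4)·0.0379) / (10) = 1.2991
Iteration 3:
  u = (-4 - (2)·0.0379 - (-2)·1.2991) / (7) = -0.2111
  v = (1 - (2)·-0.2111 - (1)·1.2991) / (7) = 0.0176
  w = (12 - (4)·-0.2111 - (4)·0.0176) / (10) = 1.2774
Residual b − A·x = (-0.0027, 0.0216, 0.0000)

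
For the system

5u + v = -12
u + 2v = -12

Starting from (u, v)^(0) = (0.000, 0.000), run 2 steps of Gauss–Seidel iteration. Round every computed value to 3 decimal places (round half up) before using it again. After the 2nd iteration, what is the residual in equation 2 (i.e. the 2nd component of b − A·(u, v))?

Iteration 1:
  u = (-12 - (1)·0.000) / (5) = -2.400
  v = (-12 - (1)·-2.400) / (2) = -4.800
Iteration 2:
  u = (-12 - (1)·-4.800) / (5) = -1.440
  v = (-12 - (1)·-1.440) / (2) = -5.280
Residual b − A·x = (0.480, 0.000)

0.000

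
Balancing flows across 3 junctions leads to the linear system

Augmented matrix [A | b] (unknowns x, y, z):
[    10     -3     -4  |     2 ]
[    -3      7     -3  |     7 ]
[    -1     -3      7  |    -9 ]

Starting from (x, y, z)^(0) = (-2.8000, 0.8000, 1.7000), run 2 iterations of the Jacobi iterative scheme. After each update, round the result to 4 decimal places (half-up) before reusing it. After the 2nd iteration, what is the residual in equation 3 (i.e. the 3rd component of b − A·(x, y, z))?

-0.1707

Iteration 1:
  x = (2 - (-3)·0.8000 - (-4)·1.7000) / (10) = 1.1200
  y = (7 - (-3)·-2.8000 - (-3)·1.7000) / (7) = 0.5286
  z = (-9 - (-1)·-2.8000 - (-3)·0.8000) / (7) = -1.3429
Iteration 2:
  x = (2 - (-3)·0.5286 - (-4)·-1.3429) / (10) = -0.1786
  y = (7 - (-3)·1.1200 - (-3)·-1.3429) / (7) = 0.9045
  z = (-9 - (-1)·1.1200 - (-3)·0.5286) / (7) = -0.8992
Residual b − A·x = (2.9027, -2.5649, -0.1707)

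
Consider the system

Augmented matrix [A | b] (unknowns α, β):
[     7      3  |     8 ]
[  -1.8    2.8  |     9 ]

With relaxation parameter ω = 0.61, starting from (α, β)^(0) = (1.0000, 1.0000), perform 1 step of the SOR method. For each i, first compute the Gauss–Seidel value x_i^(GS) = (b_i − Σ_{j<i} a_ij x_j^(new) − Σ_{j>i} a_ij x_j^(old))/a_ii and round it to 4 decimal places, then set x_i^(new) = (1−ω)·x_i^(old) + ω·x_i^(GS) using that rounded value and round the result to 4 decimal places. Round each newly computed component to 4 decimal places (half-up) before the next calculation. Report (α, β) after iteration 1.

(0.8257, 2.6745)

Iteration 1:
  α: GS value = (8 - (3)·1.0000) / (7) = 0.7143;  α ← (1−ω)·1.0000 + ω·0.7143 = 0.8257
  β: GS value = (9 - (-1.8)·0.8257) / (2.8) = 3.7451;  β ← (1−ω)·1.0000 + ω·3.7451 = 2.6745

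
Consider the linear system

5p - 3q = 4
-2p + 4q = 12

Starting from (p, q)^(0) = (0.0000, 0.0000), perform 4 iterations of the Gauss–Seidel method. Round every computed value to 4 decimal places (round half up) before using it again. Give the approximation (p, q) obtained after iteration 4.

(3.6356, 4.8178)

Iteration 1:
  p = (4 - (-3)·0.0000) / (5) = 0.8000
  q = (12 - (-2)·0.8000) / (4) = 3.4000
Iteration 2:
  p = (4 - (-3)·3.4000) / (5) = 2.8400
  q = (12 - (-2)·2.8400) / (4) = 4.4200
Iteration 3:
  p = (4 - (-3)·4.4200) / (5) = 3.4520
  q = (12 - (-2)·3.4520) / (4) = 4.7260
Iteration 4:
  p = (4 - (-3)·4.7260) / (5) = 3.6356
  q = (12 - (-2)·3.6356) / (4) = 4.8178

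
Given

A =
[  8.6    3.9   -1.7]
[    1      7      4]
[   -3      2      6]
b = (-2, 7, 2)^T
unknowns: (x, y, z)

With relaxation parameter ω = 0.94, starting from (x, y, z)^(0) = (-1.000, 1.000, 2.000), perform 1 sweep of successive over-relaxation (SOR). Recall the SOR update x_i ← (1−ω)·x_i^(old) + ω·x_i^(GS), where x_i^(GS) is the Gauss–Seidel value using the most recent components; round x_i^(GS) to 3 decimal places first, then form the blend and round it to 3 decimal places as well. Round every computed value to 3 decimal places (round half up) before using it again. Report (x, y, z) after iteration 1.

(-0.334, -0.029, 0.285)

Iteration 1:
  x: GS value = (-2 - (3.9)·1.000 - (-1.7)·2.000) / (8.6) = -0.291;  x ← (1−ω)·-1.000 + ω·-0.291 = -0.334
  y: GS value = (7 - (1)·-0.334 - (4)·2.000) / (7) = -0.095;  y ← (1−ω)·1.000 + ω·-0.095 = -0.029
  z: GS value = (2 - (-3)·-0.334 - (2)·-0.029) / (6) = 0.176;  z ← (1−ω)·2.000 + ω·0.176 = 0.285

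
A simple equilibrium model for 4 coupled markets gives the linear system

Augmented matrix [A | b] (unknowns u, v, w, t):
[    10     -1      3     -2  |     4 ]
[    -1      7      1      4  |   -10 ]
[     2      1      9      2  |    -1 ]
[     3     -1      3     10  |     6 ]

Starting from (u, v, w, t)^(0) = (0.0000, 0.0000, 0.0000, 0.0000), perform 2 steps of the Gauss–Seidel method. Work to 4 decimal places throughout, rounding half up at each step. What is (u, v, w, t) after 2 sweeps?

(0.3486, -1.5760, -0.0928, 0.3657)

Iteration 1:
  u = (4 - (-1)·0.0000 - (3)·0.0000 - (-2)·0.0000) / (10) = 0.4000
  v = (-10 - (-1)·0.4000 - (1)·0.0000 - (4)·0.0000) / (7) = -1.3714
  w = (-1 - (2)·0.4000 - (1)·-1.3714 - (2)·0.0000) / (9) = -0.0476
  t = (6 - (3)·0.4000 - (-1)·-1.3714 - (3)·-0.0476) / (10) = 0.3571
Iteration 2:
  u = (4 - (-1)·-1.3714 - (3)·-0.0476 - (-2)·0.3571) / (10) = 0.3486
  v = (-10 - (-1)·0.3486 - (1)·-0.0476 - (4)·0.3571) / (7) = -1.5760
  w = (-1 - (2)·0.3486 - (1)·-1.5760 - (2)·0.3571) / (9) = -0.0928
  t = (6 - (3)·0.3486 - (-1)·-1.5760 - (3)·-0.0928) / (10) = 0.3657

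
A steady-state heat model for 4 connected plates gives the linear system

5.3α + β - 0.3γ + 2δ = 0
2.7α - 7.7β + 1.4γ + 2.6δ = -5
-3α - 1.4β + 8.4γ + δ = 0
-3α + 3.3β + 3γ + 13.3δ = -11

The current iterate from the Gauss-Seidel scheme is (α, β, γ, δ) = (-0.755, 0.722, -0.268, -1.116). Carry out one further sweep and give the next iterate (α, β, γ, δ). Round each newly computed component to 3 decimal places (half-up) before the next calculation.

(0.270, 0.318, 0.282, -0.909)

One sweep:
  α = (0 - (1)·0.722 - (-0.3)·-0.268 - (2)·-1.116) / (5.3) = 0.270
  β = (-5 - (2.7)·0.270 - (1.4)·-0.268 - (2.6)·-1.116) / (-7.7) = 0.318
  γ = (0 - (-3)·0.270 - (-1.4)·0.318 - (1)·-1.116) / (8.4) = 0.282
  δ = (-11 - (-3)·0.270 - (3.3)·0.318 - (3)·0.282) / (13.3) = -0.909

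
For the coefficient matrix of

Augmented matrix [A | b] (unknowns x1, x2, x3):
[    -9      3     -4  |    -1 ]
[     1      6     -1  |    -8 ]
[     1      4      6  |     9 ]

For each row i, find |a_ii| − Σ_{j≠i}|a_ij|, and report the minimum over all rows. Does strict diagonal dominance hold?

row 1: |-9| − (3+4) = 2
row 2: |6| − (1+1) = 4
row 3: |6| − (1+4) = 1
minimum over rows = 1 → strictly diagonally dominant (convergence guaranteed)

1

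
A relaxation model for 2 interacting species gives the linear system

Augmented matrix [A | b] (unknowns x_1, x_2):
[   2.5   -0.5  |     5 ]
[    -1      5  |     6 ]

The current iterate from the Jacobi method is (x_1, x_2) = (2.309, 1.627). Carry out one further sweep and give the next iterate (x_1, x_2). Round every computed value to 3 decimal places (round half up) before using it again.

(2.325, 1.662)

One sweep:
  x_1 = (5 - (-0.5)·1.627) / (2.5) = 2.325
  x_2 = (6 - (-1)·2.309) / (5) = 1.662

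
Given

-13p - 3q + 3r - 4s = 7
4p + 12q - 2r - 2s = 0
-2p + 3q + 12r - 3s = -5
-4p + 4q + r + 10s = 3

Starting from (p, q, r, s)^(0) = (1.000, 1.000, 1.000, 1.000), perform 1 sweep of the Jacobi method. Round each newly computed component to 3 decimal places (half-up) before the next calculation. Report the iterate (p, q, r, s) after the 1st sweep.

Iteration 1:
  p = (7 - (-3)·1.000 - (3)·1.000 - (-4)·1.000) / (-13) = -0.846
  q = (0 - (4)·1.000 - (-2)·1.000 - (-2)·1.000) / (12) = 0.000
  r = (-5 - (-2)·1.000 - (3)·1.000 - (-3)·1.000) / (12) = -0.250
  s = (3 - (-4)·1.000 - (4)·1.000 - (1)·1.000) / (10) = 0.200

(-0.846, 0.000, -0.250, 0.200)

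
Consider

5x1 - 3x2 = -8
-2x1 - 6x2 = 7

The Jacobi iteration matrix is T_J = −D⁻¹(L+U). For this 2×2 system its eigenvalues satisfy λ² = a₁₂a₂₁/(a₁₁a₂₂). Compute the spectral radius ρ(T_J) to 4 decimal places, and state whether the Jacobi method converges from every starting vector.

a₁₂a₂₁/(a₁₁a₂₂) = (-3)·(-2) / ((5)·(-6)) = -0.200000
ρ = √|-0.200000| = √0.200000 = 0.4472
ρ < 1, so Jacobi converges

0.4472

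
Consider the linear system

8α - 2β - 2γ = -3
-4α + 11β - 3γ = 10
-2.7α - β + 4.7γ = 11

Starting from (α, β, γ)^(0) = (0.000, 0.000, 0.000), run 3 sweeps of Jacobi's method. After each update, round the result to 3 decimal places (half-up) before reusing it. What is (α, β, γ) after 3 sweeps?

Iteration 1:
  α = (-3 - (-2)·0.000 - (-2)·0.000) / (8) = -0.375
  β = (10 - (-4)·0.000 - (-3)·0.000) / (11) = 0.909
  γ = (11 - (-2.7)·0.000 - (-1)·0.000) / (4.7) = 2.340
Iteration 2:
  α = (-3 - (-2)·0.909 - (-2)·2.340) / (8) = 0.437
  β = (10 - (-4)·-0.375 - (-3)·2.340) / (11) = 1.411
  γ = (11 - (-2.7)·-0.375 - (-1)·0.909) / (4.7) = 2.318
Iteration 3:
  α = (-3 - (-2)·1.411 - (-2)·2.318) / (8) = 0.557
  β = (10 - (-4)·0.437 - (-3)·2.318) / (11) = 1.700
  γ = (11 - (-2.7)·0.437 - (-1)·1.411) / (4.7) = 2.892

(0.557, 1.700, 2.892)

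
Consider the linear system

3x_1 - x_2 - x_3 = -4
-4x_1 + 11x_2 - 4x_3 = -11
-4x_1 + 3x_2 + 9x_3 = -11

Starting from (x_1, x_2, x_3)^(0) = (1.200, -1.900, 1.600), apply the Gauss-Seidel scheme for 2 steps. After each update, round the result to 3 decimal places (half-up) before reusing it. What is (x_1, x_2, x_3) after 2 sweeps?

(-2.162, -2.348, -1.400)

Iteration 1:
  x_1 = (-4 - (-1)·-1.900 - (-1)·1.600) / (3) = -1.433
  x_2 = (-11 - (-4)·-1.433 - (-4)·1.600) / (11) = -0.939
  x_3 = (-11 - (-4)·-1.433 - (3)·-0.939) / (9) = -1.546
Iteration 2:
  x_1 = (-4 - (-1)·-0.939 - (-1)·-1.546) / (3) = -2.162
  x_2 = (-11 - (-4)·-2.162 - (-4)·-1.546) / (11) = -2.348
  x_3 = (-11 - (-4)·-2.162 - (3)·-2.348) / (9) = -1.400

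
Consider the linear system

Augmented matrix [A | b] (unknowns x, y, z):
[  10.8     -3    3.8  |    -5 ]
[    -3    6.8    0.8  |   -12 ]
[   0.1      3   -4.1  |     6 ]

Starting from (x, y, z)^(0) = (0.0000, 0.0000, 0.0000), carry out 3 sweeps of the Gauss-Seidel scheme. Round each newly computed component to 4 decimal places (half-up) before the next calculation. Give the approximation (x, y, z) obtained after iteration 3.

Iteration 1:
  x = (-5 - (-3)·0.0000 - (3.8)·0.0000) / (10.8) = -0.4630
  y = (-12 - (-3)·-0.4630 - (0.8)·0.0000) / (6.8) = -1.9690
  z = (6 - (0.1)·-0.4630 - (3)·-1.9690) / (-4.1) = -2.9154
Iteration 2:
  x = (-5 - (-3)·-1.9690 - (3.8)·-2.9154) / (10.8) = 0.0159
  y = (-12 - (-3)·0.0159 - (0.8)·-2.9154) / (6.8) = -1.4147
  z = (6 - (0.1)·0.0159 - (3)·-1.4147) / (-4.1) = -2.4982
Iteration 3:
  x = (-5 - (-3)·-1.4147 - (3.8)·-2.4982) / (10.8) = 0.0231
  y = (-12 - (-3)·0.0231 - (0.8)·-2.4982) / (6.8) = -1.4606
  z = (6 - (0.1)·0.0231 - (3)·-1.4606) / (-4.1) = -2.5316

(0.0231, -1.4606, -2.5316)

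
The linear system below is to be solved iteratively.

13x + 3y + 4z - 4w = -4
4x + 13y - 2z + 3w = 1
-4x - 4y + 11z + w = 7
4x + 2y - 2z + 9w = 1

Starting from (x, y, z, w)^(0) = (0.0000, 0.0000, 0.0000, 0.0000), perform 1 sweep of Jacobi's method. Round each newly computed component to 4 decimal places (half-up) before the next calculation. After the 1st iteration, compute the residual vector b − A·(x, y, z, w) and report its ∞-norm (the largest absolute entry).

Iteration 1:
  x = (-4 - (3)·0.0000 - (4)·0.0000 - (-4)·0.0000) / (13) = -0.3077
  y = (1 - (4)·0.0000 - (-2)·0.0000 - (3)·0.0000) / (13) = 0.0769
  z = (7 - (-4)·0.0000 - (-4)·0.0000 - (1)·0.0000) / (11) = 0.6364
  w = (1 - (4)·0.0000 - (2)·0.0000 - (-2)·0.0000) / (9) = 0.1111
Residual b − A·x = (-2.3318, 2.1706, -1.0347, 2.3499); ∞-norm = 2.3499

2.3499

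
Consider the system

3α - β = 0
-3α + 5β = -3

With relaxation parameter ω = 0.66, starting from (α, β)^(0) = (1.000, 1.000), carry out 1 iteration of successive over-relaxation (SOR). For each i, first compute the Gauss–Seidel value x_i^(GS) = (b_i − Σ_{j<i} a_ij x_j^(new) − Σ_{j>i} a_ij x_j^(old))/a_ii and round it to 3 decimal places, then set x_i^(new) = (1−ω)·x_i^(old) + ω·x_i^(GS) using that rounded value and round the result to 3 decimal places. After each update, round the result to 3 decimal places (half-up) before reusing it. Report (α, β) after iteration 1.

Iteration 1:
  α: GS value = (0 - (-1)·1.000) / (3) = 0.333;  α ← (1−ω)·1.000 + ω·0.333 = 0.560
  β: GS value = (-3 - (-3)·0.560) / (5) = -0.264;  β ← (1−ω)·1.000 + ω·-0.264 = 0.166

(0.560, 0.166)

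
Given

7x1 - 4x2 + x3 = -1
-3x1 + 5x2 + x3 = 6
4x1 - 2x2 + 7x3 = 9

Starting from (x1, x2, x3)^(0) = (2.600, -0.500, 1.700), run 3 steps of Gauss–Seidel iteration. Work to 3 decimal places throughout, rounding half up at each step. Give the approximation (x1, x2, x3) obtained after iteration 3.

(0.064, 0.922, 1.513)

Iteration 1:
  x1 = (-1 - (-4)·-0.500 - (1)·1.700) / (7) = -0.671
  x2 = (6 - (-3)·-0.671 - (1)·1.700) / (5) = 0.457
  x3 = (9 - (4)·-0.671 - (-2)·0.457) / (7) = 1.800
Iteration 2:
  x1 = (-1 - (-4)·0.457 - (1)·1.800) / (7) = -0.139
  x2 = (6 - (-3)·-0.139 - (1)·1.800) / (5) = 0.757
  x3 = (9 - (4)·-0.139 - (-2)·0.757) / (7) = 1.581
Iteration 3:
  x1 = (-1 - (-4)·0.757 - (1)·1.581) / (7) = 0.064
  x2 = (6 - (-3)·0.064 - (1)·1.581) / (5) = 0.922
  x3 = (9 - (4)·0.064 - (-2)·0.922) / (7) = 1.513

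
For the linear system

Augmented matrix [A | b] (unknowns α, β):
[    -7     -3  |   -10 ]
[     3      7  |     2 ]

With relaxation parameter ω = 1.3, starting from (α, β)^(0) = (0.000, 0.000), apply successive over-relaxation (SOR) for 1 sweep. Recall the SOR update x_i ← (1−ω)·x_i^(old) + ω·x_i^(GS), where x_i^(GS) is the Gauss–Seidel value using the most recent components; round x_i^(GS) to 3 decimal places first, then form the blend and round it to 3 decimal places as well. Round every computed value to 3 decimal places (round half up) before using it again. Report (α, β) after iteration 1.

(1.858, -0.664)

Iteration 1:
  α: GS value = (-10 - (-3)·0.000) / (-7) = 1.429;  α ← (1−ω)·0.000 + ω·1.429 = 1.858
  β: GS value = (2 - (3)·1.858) / (7) = -0.511;  β ← (1−ω)·0.000 + ω·-0.511 = -0.664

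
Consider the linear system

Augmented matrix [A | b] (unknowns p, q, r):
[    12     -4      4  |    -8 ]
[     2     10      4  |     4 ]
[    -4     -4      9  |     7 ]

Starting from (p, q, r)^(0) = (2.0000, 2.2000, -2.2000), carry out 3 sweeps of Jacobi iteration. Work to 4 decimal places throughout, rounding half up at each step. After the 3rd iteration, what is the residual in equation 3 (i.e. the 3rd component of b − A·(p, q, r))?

Iteration 1:
  p = (-8 - (-4)·2.2000 - (4)·-2.2000) / (12) = 0.8000
  q = (4 - (2)·2.0000 - (4)·-2.2000) / (10) = 0.8800
  r = (7 - (-4)·2.0000 - (-4)·2.2000) / (9) = 2.6444
Iteration 2:
  p = (-8 - (-4)·0.8800 - (4)·2.6444) / (12) = -1.2548
  q = (4 - (2)·0.8000 - (4)·2.6444) / (10) = -0.8178
  r = (7 - (-4)·0.8000 - (-4)·0.8800) / (9) = 1.5244
Iteration 3:
  p = (-8 - (-4)·-0.8178 - (4)·1.5244) / (12) = -1.4474
  q = (4 - (2)·-1.2548 - (4)·1.5244) / (10) = 0.0412
  r = (7 - (-4)·-1.2548 - (-4)·-0.8178) / (9) = -0.1434
Residual b − A·x = (10.1072, 7.0564, 2.6658)

2.6658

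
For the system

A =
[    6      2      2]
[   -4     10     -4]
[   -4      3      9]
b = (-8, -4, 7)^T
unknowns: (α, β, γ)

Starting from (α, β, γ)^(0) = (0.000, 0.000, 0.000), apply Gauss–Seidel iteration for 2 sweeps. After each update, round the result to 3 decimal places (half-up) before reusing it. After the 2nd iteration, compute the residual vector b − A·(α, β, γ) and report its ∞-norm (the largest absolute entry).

0.468

Iteration 1:
  α = (-8 - (2)·0.000 - (2)·0.000) / (6) = -1.333
  β = (-4 - (-4)·-1.333 - (-4)·0.000) / (10) = -0.933
  γ = (7 - (-4)·-1.333 - (3)·-0.933) / (9) = 0.496
Iteration 2:
  α = (-8 - (2)·-0.933 - (2)·0.496) / (6) = -1.188
  β = (-4 - (-4)·-1.188 - (-4)·0.496) / (10) = -0.677
  γ = (7 - (-4)·-1.188 - (3)·-0.677) / (9) = 0.475
Residual b − A·x = (-0.468, -0.082, 0.004); ∞-norm = 0.468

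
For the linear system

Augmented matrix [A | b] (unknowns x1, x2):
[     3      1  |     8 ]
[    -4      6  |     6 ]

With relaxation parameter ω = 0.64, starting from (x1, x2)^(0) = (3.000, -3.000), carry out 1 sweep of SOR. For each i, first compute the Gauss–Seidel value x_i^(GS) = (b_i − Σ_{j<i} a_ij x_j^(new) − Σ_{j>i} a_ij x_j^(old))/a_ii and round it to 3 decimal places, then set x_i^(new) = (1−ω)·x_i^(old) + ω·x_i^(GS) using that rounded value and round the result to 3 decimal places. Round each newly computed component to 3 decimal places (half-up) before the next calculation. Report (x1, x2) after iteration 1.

Iteration 1:
  x1: GS value = (8 - (1)·-3.000) / (3) = 3.667;  x1 ← (1−ω)·3.000 + ω·3.667 = 3.427
  x2: GS value = (6 - (-4)·3.427) / (6) = 3.285;  x2 ← (1−ω)·-3.000 + ω·3.285 = 1.022

(3.427, 1.022)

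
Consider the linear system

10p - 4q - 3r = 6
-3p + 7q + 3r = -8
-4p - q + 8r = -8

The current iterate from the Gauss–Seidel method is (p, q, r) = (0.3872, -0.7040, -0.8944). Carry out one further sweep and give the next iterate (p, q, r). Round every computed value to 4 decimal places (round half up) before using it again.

(0.0501, -0.7381, -1.0672)

One sweep:
  p = (6 - (-4)·-0.7040 - (-3)·-0.8944) / (10) = 0.0501
  q = (-8 - (-3)·0.0501 - (3)·-0.8944) / (7) = -0.7381
  r = (-8 - (-4)·0.0501 - (-1)·-0.7381) / (8) = -1.0672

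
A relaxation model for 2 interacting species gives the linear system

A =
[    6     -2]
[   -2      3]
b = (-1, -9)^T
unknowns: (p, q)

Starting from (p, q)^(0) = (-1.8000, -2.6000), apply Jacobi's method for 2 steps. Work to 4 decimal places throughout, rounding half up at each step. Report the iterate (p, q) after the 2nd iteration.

(-1.5667, -3.6889)

Iteration 1:
  p = (-1 - (-2)·-2.6000) / (6) = -1.0333
  q = (-9 - (-2)·-1.8000) / (3) = -4.2000
Iteration 2:
  p = (-1 - (-2)·-4.2000) / (6) = -1.5667
  q = (-9 - (-2)·-1.0333) / (3) = -3.6889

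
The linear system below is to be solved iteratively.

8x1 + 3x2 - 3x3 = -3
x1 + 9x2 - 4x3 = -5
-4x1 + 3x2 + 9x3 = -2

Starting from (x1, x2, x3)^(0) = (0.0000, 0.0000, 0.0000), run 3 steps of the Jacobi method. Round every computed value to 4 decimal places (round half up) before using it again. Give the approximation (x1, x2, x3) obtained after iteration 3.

Iteration 1:
  x1 = (-3 - (3)·0.0000 - (-3)·0.0000) / (8) = -0.3750
  x2 = (-5 - (1)·0.0000 - (-4)·0.0000) / (9) = -0.5556
  x3 = (-2 - (-4)·0.0000 - (3)·0.0000) / (9) = -0.2222
Iteration 2:
  x1 = (-3 - (3)·-0.5556 - (-3)·-0.2222) / (8) = -0.2500
  x2 = (-5 - (1)·-0.3750 - (-4)·-0.2222) / (9) = -0.6126
  x3 = (-2 - (-4)·-0.3750 - (3)·-0.5556) / (9) = -0.2037
Iteration 3:
  x1 = (-3 - (3)·-0.6126 - (-3)·-0.2037) / (8) = -0.2217
  x2 = (-5 - (1)·-0.2500 - (-4)·-0.2037) / (9) = -0.6183
  x3 = (-2 - (-4)·-0.2500 - (3)·-0.6126) / (9) = -0.1291

(-0.2217, -0.6183, -0.1291)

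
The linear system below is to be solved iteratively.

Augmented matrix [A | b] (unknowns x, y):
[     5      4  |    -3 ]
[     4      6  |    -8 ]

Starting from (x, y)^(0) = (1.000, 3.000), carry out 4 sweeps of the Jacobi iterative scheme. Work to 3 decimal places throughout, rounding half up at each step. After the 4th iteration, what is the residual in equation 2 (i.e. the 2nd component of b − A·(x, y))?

-8.538

Iteration 1:
  x = (-3 - (4)·3.000) / (5) = -3.000
  y = (-8 - (4)·1.000) / (6) = -2.000
Iteration 2:
  x = (-3 - (4)·-2.000) / (5) = 1.000
  y = (-8 - (4)·-3.000) / (6) = 0.667
Iteration 3:
  x = (-3 - (4)·0.667) / (5) = -1.134
  y = (-8 - (4)·1.000) / (6) = -2.000
Iteration 4:
  x = (-3 - (4)·-2.000) / (5) = 1.000
  y = (-8 - (4)·-1.134) / (6) = -0.577
Residual b − A·x = (-5.692, -8.538)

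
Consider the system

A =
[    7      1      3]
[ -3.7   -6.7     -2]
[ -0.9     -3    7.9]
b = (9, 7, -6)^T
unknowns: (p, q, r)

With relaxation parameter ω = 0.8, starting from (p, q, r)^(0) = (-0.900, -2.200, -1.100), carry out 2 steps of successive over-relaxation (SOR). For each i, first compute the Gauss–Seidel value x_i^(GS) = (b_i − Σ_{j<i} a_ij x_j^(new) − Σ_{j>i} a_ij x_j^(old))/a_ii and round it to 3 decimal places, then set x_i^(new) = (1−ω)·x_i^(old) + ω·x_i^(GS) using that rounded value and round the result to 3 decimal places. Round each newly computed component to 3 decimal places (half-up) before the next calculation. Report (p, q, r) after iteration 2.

Iteration 1:
  p: GS value = (9 - (1)·-2.200 - (3)·-1.100) / (7) = 2.071;  p ← (1−ω)·-0.900 + ω·2.071 = 1.477
  q: GS value = (7 - (-3.7)·1.477 - (-2)·-1.100) / (-6.7) = -1.532;  q ← (1−ω)·-2.200 + ω·-1.532 = -1.666
  r: GS value = (-6 - (-0.9)·1.477 - (-3)·-1.666) / (7.9) = -1.224;  r ← (1−ω)·-1.100 + ω·-1.224 = -1.199
Iteration 2:
  p: GS value = (9 - (1)·-1.666 - (3)·-1.199) / (7) = 2.038;  p ← (1−ω)·1.477 + ω·2.038 = 1.926
  q: GS value = (7 - (-3.7)·1.926 - (-2)·-1.199) / (-6.7) = -1.750;  q ← (1−ω)·-1.666 + ω·-1.750 = -1.733
  r: GS value = (-6 - (-0.9)·1.926 - (-3)·-1.733) / (7.9) = -1.198;  r ← (1−ω)·-1.199 + ω·-1.198 = -1.198

(1.926, -1.733, -1.198)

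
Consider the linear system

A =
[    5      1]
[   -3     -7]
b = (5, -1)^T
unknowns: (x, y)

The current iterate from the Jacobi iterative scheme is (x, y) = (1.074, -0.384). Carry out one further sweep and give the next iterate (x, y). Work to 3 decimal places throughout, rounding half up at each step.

One sweep:
  x = (5 - (1)·-0.384) / (5) = 1.077
  y = (-1 - (-3)·1.074) / (-7) = -0.317

(1.077, -0.317)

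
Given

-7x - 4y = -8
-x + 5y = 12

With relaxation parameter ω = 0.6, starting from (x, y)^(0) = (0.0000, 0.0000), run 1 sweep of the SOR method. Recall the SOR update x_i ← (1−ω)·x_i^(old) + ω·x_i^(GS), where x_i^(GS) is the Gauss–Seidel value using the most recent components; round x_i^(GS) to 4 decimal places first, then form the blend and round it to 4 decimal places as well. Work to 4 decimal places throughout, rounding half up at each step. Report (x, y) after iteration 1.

(0.6857, 1.5223)

Iteration 1:
  x: GS value = (-8 - (-4)·0.0000) / (-7) = 1.1429;  x ← (1−ω)·0.0000 + ω·1.1429 = 0.6857
  y: GS value = (12 - (-1)·0.6857) / (5) = 2.5371;  y ← (1−ω)·0.0000 + ω·2.5371 = 1.5223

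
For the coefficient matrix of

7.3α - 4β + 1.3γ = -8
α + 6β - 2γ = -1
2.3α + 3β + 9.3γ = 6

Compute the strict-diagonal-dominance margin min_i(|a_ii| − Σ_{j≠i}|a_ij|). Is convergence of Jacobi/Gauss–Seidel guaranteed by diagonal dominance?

2

row 1: |7.3| − (4+1.3) = 2
row 2: |6| − (1+2) = 3
row 3: |9.3| − (2.3+3) = 4
minimum over rows = 2 → strictly diagonally dominant (convergence guaranteed)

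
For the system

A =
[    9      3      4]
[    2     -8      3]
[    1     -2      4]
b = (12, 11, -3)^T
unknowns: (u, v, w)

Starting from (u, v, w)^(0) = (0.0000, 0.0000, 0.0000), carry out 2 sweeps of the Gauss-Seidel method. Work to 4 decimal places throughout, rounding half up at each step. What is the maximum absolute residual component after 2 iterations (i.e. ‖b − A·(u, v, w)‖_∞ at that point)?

2.7431

Iteration 1:
  u = (12 - (3)·0.0000 - (4)·0.0000) / (9) = 1.3333
  v = (11 - (2)·1.3333 - (3)·0.0000) / (-8) = -1.0417
  w = (-3 - (1)·1.3333 - (-2)·-1.0417) / (4) = -1.6042
Iteration 2:
  u = (12 - (3)·-1.0417 - (4)·-1.6042) / (9) = 2.3935
  v = (11 - (2)·2.3935 - (3)·-1.6042) / (-8) = -1.3782
  w = (-3 - (1)·2.3935 - (-2)·-1.3782) / (4) = -2.0375
Residual b − A·x = (2.7431, 1.2999, 0.0001); ∞-norm = 2.7431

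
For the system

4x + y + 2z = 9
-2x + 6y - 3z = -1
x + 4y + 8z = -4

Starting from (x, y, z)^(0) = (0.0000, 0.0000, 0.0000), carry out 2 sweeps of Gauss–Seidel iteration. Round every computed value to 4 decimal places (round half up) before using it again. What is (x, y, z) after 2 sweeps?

Iteration 1:
  x = (9 - (1)·0.0000 - (2)·0.0000) / (4) = 2.2500
  y = (-1 - (-2)·2.2500 - (-3)·0.0000) / (6) = 0.5833
  z = (-4 - (1)·2.2500 - (4)·0.5833) / (8) = -1.0729
Iteration 2:
  x = (9 - (1)·0.5833 - (2)·-1.0729) / (4) = 2.6406
  y = (-1 - (-2)·2.6406 - (-3)·-1.0729) / (6) = 0.1771
  z = (-4 - (1)·2.6406 - (4)·0.1771) / (8) = -0.9186

(2.6406, 0.1771, -0.9186)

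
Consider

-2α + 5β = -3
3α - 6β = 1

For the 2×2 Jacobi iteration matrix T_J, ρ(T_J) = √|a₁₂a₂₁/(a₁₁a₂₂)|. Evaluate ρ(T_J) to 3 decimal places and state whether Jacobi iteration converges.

a₁₂a₂₁/(a₁₁a₂₂) = (5)·(3) / ((-2)·(-6)) = 1.250000
ρ = √|1.250000| = √1.250000 = 1.118
ρ > 1, so Jacobi diverges

1.118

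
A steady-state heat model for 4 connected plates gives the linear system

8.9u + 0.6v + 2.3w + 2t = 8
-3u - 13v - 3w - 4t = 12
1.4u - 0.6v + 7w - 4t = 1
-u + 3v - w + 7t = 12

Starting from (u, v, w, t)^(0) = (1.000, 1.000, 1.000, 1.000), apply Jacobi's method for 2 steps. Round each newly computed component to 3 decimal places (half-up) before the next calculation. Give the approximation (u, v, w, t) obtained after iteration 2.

Iteration 1:
  u = (8 - (0.6)·1.000 - (2.3)·1.000 - (2)·1.000) / (8.9) = 0.348
  v = (12 - (-3)·1.000 - (-3)·1.000 - (-4)·1.000) / (-13) = -1.692
  w = (1 - (1.4)·1.000 - (-0.6)·1.000 - (-4)·1.000) / (7) = 0.600
  t = (12 - (-1)·1.000 - (3)·1.000 - (-1)·1.000) / (7) = 1.571
Iteration 2:
  u = (8 - (0.6)·-1.692 - (2.3)·0.600 - (2)·1.571) / (8.9) = 0.505
  v = (12 - (-3)·0.348 - (-3)·0.600 - (-4)·1.571) / (-13) = -1.625
  w = (1 - (1.4)·0.348 - (-0.6)·-1.692 - (-4)·1.571) / (7) = 0.826
  t = (12 - (-1)·0.348 - (3)·-1.692 - (-1)·0.600) / (7) = 2.575

(0.505, -1.625, 0.826, 2.575)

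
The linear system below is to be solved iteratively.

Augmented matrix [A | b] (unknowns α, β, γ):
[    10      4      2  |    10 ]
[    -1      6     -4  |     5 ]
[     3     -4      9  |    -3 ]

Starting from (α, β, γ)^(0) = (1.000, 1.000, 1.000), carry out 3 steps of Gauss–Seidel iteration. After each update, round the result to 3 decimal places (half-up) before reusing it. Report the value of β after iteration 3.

Iteration 1:
  α = (10 - (4)·1.000 - (2)·1.000) / (10) = 0.400
  β = (5 - (-1)·0.400 - (-4)·1.000) / (6) = 1.567
  γ = (-3 - (3)·0.400 - (-4)·1.567) / (9) = 0.230
Iteration 2:
  α = (10 - (4)·1.567 - (2)·0.230) / (10) = 0.327
  β = (5 - (-1)·0.327 - (-4)·0.230) / (6) = 1.041
  γ = (-3 - (3)·0.327 - (-4)·1.041) / (9) = 0.020
Iteration 3:
  α = (10 - (4)·1.041 - (2)·0.020) / (10) = 0.580
  β = (5 - (-1)·0.580 - (-4)·0.020) / (6) = 0.943
  γ = (-3 - (3)·0.580 - (-4)·0.943) / (9) = -0.108

0.943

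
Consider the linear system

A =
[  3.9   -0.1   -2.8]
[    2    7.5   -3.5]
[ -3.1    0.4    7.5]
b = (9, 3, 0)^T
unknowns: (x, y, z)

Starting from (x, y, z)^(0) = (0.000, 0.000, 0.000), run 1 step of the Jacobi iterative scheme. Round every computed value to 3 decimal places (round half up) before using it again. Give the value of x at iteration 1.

Iteration 1:
  x = (9 - (-0.1)·0.000 - (-2.8)·0.000) / (3.9) = 2.308
  y = (3 - (2)·0.000 - (-3.5)·0.000) / (7.5) = 0.400
  z = (0 - (-3.1)·0.000 - (0.4)·0.000) / (7.5) = 0.000

2.308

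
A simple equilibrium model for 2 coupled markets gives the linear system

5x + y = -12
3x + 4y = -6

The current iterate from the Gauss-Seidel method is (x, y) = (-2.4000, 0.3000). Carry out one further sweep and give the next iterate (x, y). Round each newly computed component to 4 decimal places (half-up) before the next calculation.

(-2.4600, 0.3450)

One sweep:
  x = (-12 - (1)·0.3000) / (5) = -2.4600
  y = (-6 - (3)·-2.4600) / (4) = 0.3450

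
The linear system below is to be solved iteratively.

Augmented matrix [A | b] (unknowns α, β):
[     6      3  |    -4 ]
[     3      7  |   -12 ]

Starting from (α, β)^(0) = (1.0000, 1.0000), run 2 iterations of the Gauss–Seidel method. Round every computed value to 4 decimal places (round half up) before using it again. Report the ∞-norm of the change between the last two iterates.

Iteration 1:
  α = (-4 - (3)·1.0000) / (6) = -1.1667
  β = (-12 - (3)·-1.1667) / (7) = -1.2143
Iteration 2:
  α = (-4 - (3)·-1.2143) / (6) = -0.0595
  β = (-12 - (3)·-0.0595) / (7) = -1.6888
Change: (1.1072, -0.4745) → max |·| = 1.1072

1.1072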